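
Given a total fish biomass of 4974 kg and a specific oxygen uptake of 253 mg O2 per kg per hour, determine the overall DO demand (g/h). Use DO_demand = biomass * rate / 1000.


Total O2 consumption (mg/h) = 4974 kg * 253 mg/(kg*h) = 1258422 mg/h
Convert to g/h: 1258422 / 1000 = 1258.422 g/h

1258.422 g/h


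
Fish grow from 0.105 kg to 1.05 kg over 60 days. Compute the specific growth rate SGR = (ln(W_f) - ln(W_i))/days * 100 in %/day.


ln(W_f) = ln(1.05) = 0.048790164
ln(W_i) = ln(0.105) = -2.2537949
ln(W_f) - ln(W_i) = 0.048790164 - -2.2537949 = 2.3025851
SGR = 2.3025851 / 60 * 100 = 3.83764 %/day

3.83764 %/day


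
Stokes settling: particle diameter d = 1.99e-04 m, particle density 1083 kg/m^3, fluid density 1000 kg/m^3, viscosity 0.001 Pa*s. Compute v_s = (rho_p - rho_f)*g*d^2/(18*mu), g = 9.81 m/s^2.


Density difference: rho_p - rho_f = 1083 - 1000 = 83 kg/m^3
d^2 = (1.99e-04)^2 = 3.9601e-08 m^2
Numerator = (rho_p - rho_f) * g * d^2 = 83 * 9.81 * 3.9601e-08 = 3.2244322e-05
Denominator = 18 * mu = 18 * 0.001 = 0.018
v_s = 3.2244322e-05 / 0.018 = 0.00179135 m/s
Check: Re = rho_f * v_s * d / mu = 1000 * 0.00179135 * 1.99e-04 / 0.001 = 0.356 < 1, so Stokes' law applies.

0.00179135 m/s


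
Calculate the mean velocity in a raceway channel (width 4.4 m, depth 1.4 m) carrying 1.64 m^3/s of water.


Cross-sectional area = W * d = 4.4 * 1.4 = 6.16 m^2
Velocity = Q / A = 1.64 / 6.16 = 0.266234 m/s

0.266234 m/s


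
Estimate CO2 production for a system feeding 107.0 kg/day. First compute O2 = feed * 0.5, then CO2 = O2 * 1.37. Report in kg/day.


O2 = 107.0 * 0.5 = 53.5
CO2 = 53.5 * 1.37 = 73.295

73.295 kg/day


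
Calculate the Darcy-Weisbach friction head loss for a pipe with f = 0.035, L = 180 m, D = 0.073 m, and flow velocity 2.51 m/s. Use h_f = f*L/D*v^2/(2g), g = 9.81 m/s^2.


v^2 = 2.51^2 = 6.3001 m^2/s^2
L/D = 180/0.073 = 2465.7534
h_f = f*(L/D)*v^2/(2g) = 0.035 * 2465.7534 * 6.3001 / 19.62 = 27.7119 m

27.7119 m


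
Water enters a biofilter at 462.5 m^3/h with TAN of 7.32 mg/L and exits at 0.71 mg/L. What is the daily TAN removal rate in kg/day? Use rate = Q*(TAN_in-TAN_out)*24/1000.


Concentration drop: TAN_in - TAN_out = 7.32 - 0.71 = 6.61 mg/L
Hourly TAN removed = Q * dTAN = 462.5 m^3/h * 6.61 mg/L = 3057.125 g/h  (m^3/h * mg/L = g/h)
Daily TAN removed = 3057.125 * 24 = 73371 g/day
Convert to kg/day: 73371 / 1000 = 73.371 kg/day

73.371 kg/day


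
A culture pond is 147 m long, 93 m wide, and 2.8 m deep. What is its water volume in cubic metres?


Base area = L * W = 147 * 93 = 13671 m^2
Volume = area * depth = 13671 * 2.8 = 38278.8 m^3

38278.8 m^3


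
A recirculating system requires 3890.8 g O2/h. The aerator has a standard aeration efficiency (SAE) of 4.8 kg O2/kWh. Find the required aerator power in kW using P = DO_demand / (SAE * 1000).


SAE in g O2/kWh = 4.8 * 1000 = 4800 g/kWh
P = DO_demand / SAE_g = 3890.8 / 4800 = 0.810583 kW

0.810583 kW


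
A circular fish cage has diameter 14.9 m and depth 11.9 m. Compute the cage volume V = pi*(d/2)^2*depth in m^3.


r = d/2 = 14.9/2 = 7.45 m
Base area = pi*r^2 = pi*7.45^2 = 174.36625 m^2
Volume = 174.36625 * 11.9 = 2074.96 m^3

2074.96 m^3


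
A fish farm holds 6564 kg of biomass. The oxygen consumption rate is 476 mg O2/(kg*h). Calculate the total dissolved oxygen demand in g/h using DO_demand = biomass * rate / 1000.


Total O2 consumption (mg/h) = 6564 kg * 476 mg/(kg*h) = 3124464 mg/h
Convert to g/h: 3124464 / 1000 = 3124.464 g/h

3124.464 g/h


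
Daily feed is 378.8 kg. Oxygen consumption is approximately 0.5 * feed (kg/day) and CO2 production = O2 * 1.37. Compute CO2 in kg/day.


O2 = 378.8 * 0.5 = 189.4
CO2 = 189.4 * 1.37 = 259.478

259.478 kg/day


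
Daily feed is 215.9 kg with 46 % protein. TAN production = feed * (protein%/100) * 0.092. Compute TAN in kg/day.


Protein in feed = 215.9 * 46/100 = 99.314 kg/day
TAN = protein * 0.092 = 99.314 * 0.092 = 9.136888 kg/day

9.136888 kg/day


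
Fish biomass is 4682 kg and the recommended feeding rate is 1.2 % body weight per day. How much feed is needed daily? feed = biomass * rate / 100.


Feeding rate fraction = 1.2% / 100 = 0.012
Daily feed = 4682 kg * 0.012 = 56.184 kg/day

56.184 kg/day


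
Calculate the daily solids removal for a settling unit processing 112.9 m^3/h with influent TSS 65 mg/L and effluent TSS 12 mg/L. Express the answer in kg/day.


Concentration drop: TSS_in - TSS_out = 65 - 12 = 53 mg/L
Hourly solids removed = Q * dTSS = 112.9 m^3/h * 53 mg/L = 5983.7 g/h  (m^3/h * mg/L = g/h)
Daily solids removed = 5983.7 * 24 = 143608.8 g/day
Convert g to kg: 143608.8 / 1000 = 143.6088 kg/day

143.6088 kg/day


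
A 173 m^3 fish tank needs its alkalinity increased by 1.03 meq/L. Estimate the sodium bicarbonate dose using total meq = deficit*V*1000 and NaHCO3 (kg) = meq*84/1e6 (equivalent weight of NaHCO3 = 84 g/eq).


Tank volume in L = 173 m^3 * 1000 = 173000 L
Total meq required = 1.03 meq/L * 173000 L = 178190 meq
NaHCO3 mass = 178190 meq * 84 mg/meq / 1e6 = 14.968 kg

14.968 kg


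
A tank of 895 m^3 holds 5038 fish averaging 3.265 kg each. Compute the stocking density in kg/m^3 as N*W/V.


Total biomass = 5038 fish * 3.265 kg = 16449.07 kg
Density = total biomass / volume = 16449.07 / 895 = 18.3788 kg/m^3

18.3788 kg/m^3


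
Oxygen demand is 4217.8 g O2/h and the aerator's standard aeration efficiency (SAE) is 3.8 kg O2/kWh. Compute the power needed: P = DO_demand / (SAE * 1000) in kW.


SAE in g O2/kWh = 3.8 * 1000 = 3800 g/kWh
P = DO_demand / SAE_g = 4217.8 / 3800 = 1.10995 kW

1.10995 kW


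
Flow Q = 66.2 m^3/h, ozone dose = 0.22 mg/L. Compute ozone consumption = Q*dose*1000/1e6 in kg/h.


O3 demand (mg/h) = Q * dose * 1000 = 66.2 * 0.22 * 1000 = 14564 mg/h
Convert mg to kg: 14564 / 1e6 = 0.014564 kg/h

0.014564 kg/h


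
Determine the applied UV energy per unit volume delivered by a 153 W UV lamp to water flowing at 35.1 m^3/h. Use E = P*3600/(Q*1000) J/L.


Energy delivered per hour = 153 W * 3600 s = 550800 J/h
Volume treated per hour = 35.1 m^3/h * 1000 = 35100 L/h
dose = 550800 / 35100 = 15.6923 J/L

15.6923 J/L


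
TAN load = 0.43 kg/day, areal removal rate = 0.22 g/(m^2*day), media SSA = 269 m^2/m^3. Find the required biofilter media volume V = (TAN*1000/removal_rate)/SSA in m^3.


A = 0.43*1000 / 0.22 = 1954.5455 m^2
V = 1954.5455 / 269 = 7.26597

7.26597 m^3


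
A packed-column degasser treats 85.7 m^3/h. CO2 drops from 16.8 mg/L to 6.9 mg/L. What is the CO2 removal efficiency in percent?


CO2_out / CO2_in = 6.9 / 16.8 = 0.41071429
Fraction remaining = 0.41071429
efficiency = (1 - 0.41071429) * 100 = 58.9286 %

58.9286 %


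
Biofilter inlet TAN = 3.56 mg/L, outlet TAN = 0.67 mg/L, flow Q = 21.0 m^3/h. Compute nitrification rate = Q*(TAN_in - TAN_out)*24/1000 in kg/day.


Concentration drop: TAN_in - TAN_out = 3.56 - 0.67 = 2.89 mg/L
Hourly TAN removed = Q * dTAN = 21.0 m^3/h * 2.89 mg/L = 60.69 g/h  (m^3/h * mg/L = g/h)
Daily TAN removed = 60.69 * 24 = 1456.56 g/day
Convert to kg/day: 1456.56 / 1000 = 1.45656 kg/day

1.45656 kg/day


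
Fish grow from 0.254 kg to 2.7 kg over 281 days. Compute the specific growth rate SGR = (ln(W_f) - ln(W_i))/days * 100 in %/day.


ln(W_f) = ln(2.7) = 0.99325177
ln(W_i) = ln(0.254) = -1.370421
ln(W_f) - ln(W_i) = 0.99325177 - -1.370421 = 2.3636728
SGR = 2.3636728 / 281 * 100 = 0.841165 %/day

0.841165 %/day


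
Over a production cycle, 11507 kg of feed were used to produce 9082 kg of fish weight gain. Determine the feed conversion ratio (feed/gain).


FCR = feed consumed / weight gained
FCR = 11507 kg / 9082 kg = 1.26701

1.26701


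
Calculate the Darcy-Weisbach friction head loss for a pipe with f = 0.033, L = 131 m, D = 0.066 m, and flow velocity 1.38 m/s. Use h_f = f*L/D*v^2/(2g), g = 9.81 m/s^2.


v^2 = 1.38^2 = 1.9044 m^2/s^2
L/D = 131/0.066 = 1984.8485
h_f = f*(L/D)*v^2/(2g) = 0.033 * 1984.8485 * 1.9044 / 19.62 = 6.35771 m

6.35771 m


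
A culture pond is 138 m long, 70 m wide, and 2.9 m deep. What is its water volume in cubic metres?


Base area = L * W = 138 * 70 = 9660 m^2
Volume = area * depth = 9660 * 2.9 = 28014 m^3

28014 m^3


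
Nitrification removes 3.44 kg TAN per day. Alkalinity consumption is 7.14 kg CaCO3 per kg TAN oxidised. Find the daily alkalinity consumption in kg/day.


Alkalinity factor: 7.14 kg CaCO3 consumed per kg TAN nitrified
alk = 3.44 kg TAN * 7.14 = 24.5616 kg CaCO3/day

24.5616 kg CaCO3/day


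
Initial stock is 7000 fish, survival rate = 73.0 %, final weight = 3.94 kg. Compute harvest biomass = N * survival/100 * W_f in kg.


Survivors = 7000 * 73.0/100 = 5110 fish
Harvest biomass = survivors * W_f = 5110 * 3.94 = 20133.4 kg

20133.4 kg


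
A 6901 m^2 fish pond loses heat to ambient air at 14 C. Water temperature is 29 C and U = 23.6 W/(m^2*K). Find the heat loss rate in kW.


Temperature difference dT = 29 - 14 = 15 K
Heat loss (W) = U * A * dT = 23.6 * 6901 * 15 = 2442954 W
Convert to kW: 2442954 / 1000 = 2442.954 kW

2442.954 kW


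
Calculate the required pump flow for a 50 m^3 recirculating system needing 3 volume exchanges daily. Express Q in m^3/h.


Daily recirculation volume = 50 m^3 * 3 = 150 m^3/day
Flow rate Q = daily volume / 24 h = 150 / 24 = 6.25 m^3/h

6.25 m^3/h


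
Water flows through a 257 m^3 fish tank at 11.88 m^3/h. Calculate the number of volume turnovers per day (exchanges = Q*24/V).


Daily flow volume = 11.88 m^3/h * 24 h = 285.12 m^3/day
Exchanges = daily flow / tank volume = 285.12 / 257 = 1.10942 exchanges/day

1.10942 exchanges/day


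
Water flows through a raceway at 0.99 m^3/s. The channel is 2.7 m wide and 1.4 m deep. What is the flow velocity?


Cross-sectional area = W * d = 2.7 * 1.4 = 3.78 m^2
Velocity = Q / A = 0.99 / 3.78 = 0.261905 m/s

0.261905 m/s


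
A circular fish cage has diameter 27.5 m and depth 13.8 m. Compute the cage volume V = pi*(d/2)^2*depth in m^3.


r = d/2 = 27.5/2 = 13.75 m
Base area = pi*r^2 = pi*13.75^2 = 593.95736 m^2
Volume = 593.95736 * 13.8 = 8196.61 m^3

8196.61 m^3


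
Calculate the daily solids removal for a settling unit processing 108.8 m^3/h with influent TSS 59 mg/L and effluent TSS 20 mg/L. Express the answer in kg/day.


Concentration drop: TSS_in - TSS_out = 59 - 20 = 39 mg/L
Hourly solids removed = Q * dTSS = 108.8 m^3/h * 39 mg/L = 4243.2 g/h  (m^3/h * mg/L = g/h)
Daily solids removed = 4243.2 * 24 = 101836.8 g/day
Convert g to kg: 101836.8 / 1000 = 101.8368 kg/day

101.8368 kg/day


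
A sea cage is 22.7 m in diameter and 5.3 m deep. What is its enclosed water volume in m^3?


r = d/2 = 22.7/2 = 11.35 m
Base area = pi*r^2 = pi*11.35^2 = 404.70782 m^2
Volume = 404.70782 * 5.3 = 2144.95 m^3

2144.95 m^3


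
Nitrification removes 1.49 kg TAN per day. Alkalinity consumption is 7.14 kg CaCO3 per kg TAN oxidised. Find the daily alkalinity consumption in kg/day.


Alkalinity factor: 7.14 kg CaCO3 consumed per kg TAN nitrified
alk = 1.49 kg TAN * 7.14 = 10.6386 kg CaCO3/day

10.6386 kg CaCO3/day


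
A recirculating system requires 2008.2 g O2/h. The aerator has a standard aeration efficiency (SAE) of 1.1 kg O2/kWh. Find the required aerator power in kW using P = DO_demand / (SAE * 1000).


SAE in g O2/kWh = 1.1 * 1000 = 1100 g/kWh
P = DO_demand / SAE_g = 2008.2 / 1100 = 1.82564 kW

1.82564 kW


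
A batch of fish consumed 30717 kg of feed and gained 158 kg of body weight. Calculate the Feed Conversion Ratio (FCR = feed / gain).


FCR = feed consumed / weight gained
FCR = 30717 kg / 158 kg = 194.411

194.411


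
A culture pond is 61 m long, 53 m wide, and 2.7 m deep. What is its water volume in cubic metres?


Base area = L * W = 61 * 53 = 3233 m^2
Volume = area * depth = 3233 * 2.7 = 8729.1 m^3

8729.1 m^3


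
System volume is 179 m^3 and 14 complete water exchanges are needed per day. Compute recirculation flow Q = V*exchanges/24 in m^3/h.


Daily recirculation volume = 179 m^3 * 14 = 2506 m^3/day
Flow rate Q = daily volume / 24 h = 2506 / 24 = 104.417 m^3/h

104.417 m^3/h


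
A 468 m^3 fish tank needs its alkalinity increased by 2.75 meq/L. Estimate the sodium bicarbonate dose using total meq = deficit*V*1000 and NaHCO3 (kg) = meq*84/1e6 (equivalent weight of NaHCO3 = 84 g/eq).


Tank volume in L = 468 m^3 * 1000 = 468000 L
Total meq required = 2.75 meq/L * 468000 L = 1287000 meq
NaHCO3 mass = 1287000 meq * 84 mg/meq / 1e6 = 108.108 kg

108.108 kg


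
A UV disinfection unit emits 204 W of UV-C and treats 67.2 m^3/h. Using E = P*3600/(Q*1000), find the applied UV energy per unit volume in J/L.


Energy delivered per hour = 204 W * 3600 s = 734400 J/h
Volume treated per hour = 67.2 m^3/h * 1000 = 67200 L/h
dose = 734400 / 67200 = 10.9286 J/L

10.9286 J/L


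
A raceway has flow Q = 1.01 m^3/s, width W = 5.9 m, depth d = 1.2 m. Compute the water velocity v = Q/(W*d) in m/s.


Cross-sectional area = W * d = 5.9 * 1.2 = 7.08 m^2
Velocity = Q / A = 1.01 / 7.08 = 0.142655 m/s

0.142655 m/s


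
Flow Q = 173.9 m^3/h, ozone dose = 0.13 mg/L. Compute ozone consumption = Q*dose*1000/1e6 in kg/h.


O3 demand (mg/h) = Q * dose * 1000 = 173.9 * 0.13 * 1000 = 22607 mg/h
Convert mg to kg: 22607 / 1e6 = 0.022607 kg/h

0.022607 kg/h


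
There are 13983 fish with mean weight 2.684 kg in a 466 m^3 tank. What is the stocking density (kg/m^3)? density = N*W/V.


Total biomass = 13983 fish * 2.684 kg = 37530.372 kg
Density = total biomass / volume = 37530.372 / 466 = 80.5373 kg/m^3

80.5373 kg/m^3


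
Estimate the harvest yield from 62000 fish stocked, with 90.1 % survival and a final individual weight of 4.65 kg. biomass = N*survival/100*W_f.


Survivors = 62000 * 90.1/100 = 55862 fish
Harvest biomass = survivors * W_f = 55862 * 4.65 = 259758.3 kg

259758.3 kg


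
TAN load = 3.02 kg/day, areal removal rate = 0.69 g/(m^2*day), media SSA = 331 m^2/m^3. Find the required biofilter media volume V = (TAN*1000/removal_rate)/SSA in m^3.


A = 3.02*1000 / 0.69 = 4376.8116 m^2
V = 4376.8116 / 331 = 13.223

13.223 m^3


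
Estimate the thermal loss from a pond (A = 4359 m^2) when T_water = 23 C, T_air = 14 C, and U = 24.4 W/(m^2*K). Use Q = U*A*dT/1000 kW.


Temperature difference dT = 23 - 14 = 9 K
Heat loss (W) = U * A * dT = 24.4 * 4359 * 9 = 957236.4 W
Convert to kW: 957236.4 / 1000 = 957.2364 kW

957.2364 kW


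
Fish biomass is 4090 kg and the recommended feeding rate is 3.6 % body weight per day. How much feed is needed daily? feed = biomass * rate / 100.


Feeding rate fraction = 3.6% / 100 = 0.036
Daily feed = 4090 kg * 0.036 = 147.24 kg/day

147.24 kg/day


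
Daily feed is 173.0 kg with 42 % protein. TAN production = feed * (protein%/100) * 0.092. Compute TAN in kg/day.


Protein in feed = 173.0 * 42/100 = 72.66 kg/day
TAN = protein * 0.092 = 72.66 * 0.092 = 6.68472 kg/day

6.68472 kg/day


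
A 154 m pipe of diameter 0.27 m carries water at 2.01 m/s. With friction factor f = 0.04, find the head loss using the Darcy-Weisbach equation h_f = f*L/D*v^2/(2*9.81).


v^2 = 2.01^2 = 4.0401 m^2/s^2
L/D = 154/0.27 = 570.37037
h_f = f*(L/D)*v^2/(2g) = 0.04 * 570.37037 * 4.0401 / 19.62 = 4.69797 m

4.69797 m


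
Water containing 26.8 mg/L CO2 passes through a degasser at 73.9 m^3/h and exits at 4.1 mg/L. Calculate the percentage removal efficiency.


CO2_out / CO2_in = 4.1 / 26.8 = 0.15298507
Fraction remaining = 0.15298507
efficiency = (1 - 0.15298507) * 100 = 84.7015 %

84.7015 %


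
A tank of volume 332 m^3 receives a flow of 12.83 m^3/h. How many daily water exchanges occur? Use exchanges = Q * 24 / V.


Daily flow volume = 12.83 m^3/h * 24 h = 307.92 m^3/day
Exchanges = daily flow / tank volume = 307.92 / 332 = 0.92747 exchanges/day

0.92747 exchanges/day


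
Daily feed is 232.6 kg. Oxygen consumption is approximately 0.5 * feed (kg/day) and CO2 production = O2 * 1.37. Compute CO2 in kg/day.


O2 = 232.6 * 0.5 = 116.3
CO2 = 116.3 * 1.37 = 159.331

159.331 kg/day


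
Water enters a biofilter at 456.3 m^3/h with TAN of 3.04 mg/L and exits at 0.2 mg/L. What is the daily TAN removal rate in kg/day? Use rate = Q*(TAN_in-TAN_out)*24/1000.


Concentration drop: TAN_in - TAN_out = 3.04 - 0.2 = 2.84 mg/L
Hourly TAN removed = Q * dTAN = 456.3 m^3/h * 2.84 mg/L = 1295.892 g/h  (m^3/h * mg/L = g/h)
Daily TAN removed = 1295.892 * 24 = 31101.408 g/day
Convert to kg/day: 31101.408 / 1000 = 31.101408 kg/day

31.101408 kg/day


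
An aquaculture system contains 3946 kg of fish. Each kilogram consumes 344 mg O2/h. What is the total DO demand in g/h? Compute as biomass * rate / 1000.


Total O2 consumption (mg/h) = 3946 kg * 344 mg/(kg*h) = 1357424 mg/h
Convert to g/h: 1357424 / 1000 = 1357.424 g/h

1357.424 g/h


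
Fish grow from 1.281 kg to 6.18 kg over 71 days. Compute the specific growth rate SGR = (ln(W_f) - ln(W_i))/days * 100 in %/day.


ln(W_f) = ln(6.18) = 1.8213183
ln(W_i) = ln(1.281) = 0.24764102
ln(W_f) - ln(W_i) = 1.8213183 - 0.24764102 = 1.5736773
SGR = 1.5736773 / 71 * 100 = 2.21645 %/day

2.21645 %/day


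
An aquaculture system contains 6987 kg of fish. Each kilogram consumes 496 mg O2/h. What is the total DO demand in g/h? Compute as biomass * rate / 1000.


Total O2 consumption (mg/h) = 6987 kg * 496 mg/(kg*h) = 3465552 mg/h
Convert to g/h: 3465552 / 1000 = 3465.552 g/h

3465.552 g/h


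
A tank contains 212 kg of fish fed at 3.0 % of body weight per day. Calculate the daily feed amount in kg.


Feeding rate fraction = 3.0% / 100 = 0.03
Daily feed = 212 kg * 0.03 = 6.36 kg/day

6.36 kg/day


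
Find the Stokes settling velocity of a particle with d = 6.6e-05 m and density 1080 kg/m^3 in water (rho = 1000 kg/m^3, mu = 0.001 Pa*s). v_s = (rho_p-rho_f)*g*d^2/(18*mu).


Density difference: rho_p - rho_f = 1080 - 1000 = 80 kg/m^3
d^2 = (6.6e-05)^2 = 4.356e-09 m^2
Numerator = (rho_p - rho_f) * g * d^2 = 80 * 9.81 * 4.356e-09 = 3.4185888e-06
Denominator = 18 * mu = 18 * 0.001 = 0.018
v_s = 3.4185888e-06 / 0.018 = 1.89922e-04 m/s
Check: Re = rho_f * v_s * d / mu = 1000 * 1.89922e-04 * 6.6e-05 / 0.001 = 0.0125 < 1, so Stokes' law applies.

1.89922e-04 m/s


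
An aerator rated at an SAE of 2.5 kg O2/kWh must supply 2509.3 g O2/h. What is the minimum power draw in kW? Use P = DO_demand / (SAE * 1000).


SAE in g O2/kWh = 2.5 * 1000 = 2500 g/kWh
P = DO_demand / SAE_g = 2509.3 / 2500 = 1.00372 kW

1.00372 kW


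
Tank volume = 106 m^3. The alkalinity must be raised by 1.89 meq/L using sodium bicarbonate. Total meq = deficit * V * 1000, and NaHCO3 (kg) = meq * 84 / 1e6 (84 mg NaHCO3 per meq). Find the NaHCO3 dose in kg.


Tank volume in L = 106 m^3 * 1000 = 106000 L
Total meq required = 1.89 meq/L * 106000 L = 200340 meq
NaHCO3 mass = 200340 meq * 84 mg/meq / 1e6 = 16.8286 kg

16.8286 kg


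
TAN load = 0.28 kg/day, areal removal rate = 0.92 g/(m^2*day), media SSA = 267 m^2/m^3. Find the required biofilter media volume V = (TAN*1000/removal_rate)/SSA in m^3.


A = 0.28*1000 / 0.92 = 304.34783 m^2
V = 304.34783 / 267 = 1.13988

1.13988 m^3


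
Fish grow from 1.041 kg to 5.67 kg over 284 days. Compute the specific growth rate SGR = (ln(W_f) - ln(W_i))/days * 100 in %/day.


ln(W_f) = ln(5.67) = 1.7351891
ln(W_i) = ln(1.041) = 0.04018179
ln(W_f) - ln(W_i) = 1.7351891 - 0.04018179 = 1.6950073
SGR = 1.6950073 / 284 * 100 = 0.596834 %/day

0.596834 %/day


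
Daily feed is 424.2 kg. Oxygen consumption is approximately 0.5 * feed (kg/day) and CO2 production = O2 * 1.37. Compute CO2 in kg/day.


O2 = 424.2 * 0.5 = 212.1
CO2 = 212.1 * 1.37 = 290.577

290.577 kg/day


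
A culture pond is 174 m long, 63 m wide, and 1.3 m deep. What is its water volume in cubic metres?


Base area = L * W = 174 * 63 = 10962 m^2
Volume = area * depth = 10962 * 1.3 = 14250.6 m^3

14250.6 m^3


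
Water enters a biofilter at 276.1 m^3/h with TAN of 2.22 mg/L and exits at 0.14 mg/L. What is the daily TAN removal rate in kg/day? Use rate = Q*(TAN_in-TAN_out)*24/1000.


Concentration drop: TAN_in - TAN_out = 2.22 - 0.14 = 2.08 mg/L
Hourly TAN removed = Q * dTAN = 276.1 m^3/h * 2.08 mg/L = 574.288 g/h  (m^3/h * mg/L = g/h)
Daily TAN removed = 574.288 * 24 = 13782.912 g/day
Convert to kg/day: 13782.912 / 1000 = 13.782912 kg/day

13.782912 kg/day


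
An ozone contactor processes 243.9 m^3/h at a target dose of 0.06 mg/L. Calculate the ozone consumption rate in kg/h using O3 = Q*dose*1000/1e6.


O3 demand (mg/h) = Q * dose * 1000 = 243.9 * 0.06 * 1000 = 14634 mg/h
Convert mg to kg: 14634 / 1e6 = 0.014634 kg/h

0.014634 kg/h


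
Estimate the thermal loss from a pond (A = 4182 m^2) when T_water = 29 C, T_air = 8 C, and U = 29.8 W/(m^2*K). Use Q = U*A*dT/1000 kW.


Temperature difference dT = 29 - 8 = 21 K
Heat loss (W) = U * A * dT = 29.8 * 4182 * 21 = 2617095.6 W
Convert to kW: 2617095.6 / 1000 = 2617.0956 kW

2617.0956 kW


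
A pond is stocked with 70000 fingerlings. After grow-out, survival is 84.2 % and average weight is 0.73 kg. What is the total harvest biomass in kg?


Survivors = 70000 * 84.2/100 = 58940 fish
Harvest biomass = survivors * W_f = 58940 * 0.73 = 43026.2 kg

43026.2 kg


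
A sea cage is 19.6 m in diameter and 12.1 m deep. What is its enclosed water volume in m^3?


r = d/2 = 19.6/2 = 9.8 m
Base area = pi*r^2 = pi*9.8^2 = 301.71856 m^2
Volume = 301.71856 * 12.1 = 3650.79 m^3

3650.79 m^3


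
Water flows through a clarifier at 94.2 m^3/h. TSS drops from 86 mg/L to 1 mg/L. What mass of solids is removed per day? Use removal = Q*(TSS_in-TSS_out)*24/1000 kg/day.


Concentration drop: TSS_in - TSS_out = 86 - 1 = 85 mg/L
Hourly solids removed = Q * dTSS = 94.2 m^3/h * 85 mg/L = 8007 g/h  (m^3/h * mg/L = g/h)
Daily solids removed = 8007 * 24 = 192168 g/day
Convert g to kg: 192168 / 1000 = 192.168 kg/day

192.168 kg/day


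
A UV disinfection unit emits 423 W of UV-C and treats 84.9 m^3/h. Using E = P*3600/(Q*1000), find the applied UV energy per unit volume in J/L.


Energy delivered per hour = 423 W * 3600 s = 1522800 J/h
Volume treated per hour = 84.9 m^3/h * 1000 = 84900 L/h
dose = 1522800 / 84900 = 17.9364 J/L

17.9364 J/L


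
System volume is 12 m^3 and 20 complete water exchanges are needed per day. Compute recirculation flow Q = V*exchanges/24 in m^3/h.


Daily recirculation volume = 12 m^3 * 20 = 240 m^3/day
Flow rate Q = daily volume / 24 h = 240 / 24 = 10 m^3/h

10 m^3/h


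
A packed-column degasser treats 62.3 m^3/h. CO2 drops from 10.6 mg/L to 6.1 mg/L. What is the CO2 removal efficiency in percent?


CO2_out / CO2_in = 6.1 / 10.6 = 0.5754717
Fraction remaining = 0.5754717
efficiency = (1 - 0.5754717) * 100 = 42.4528 %

42.4528 %


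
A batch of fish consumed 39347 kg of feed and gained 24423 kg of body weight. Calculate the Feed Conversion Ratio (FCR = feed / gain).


FCR = feed consumed / weight gained
FCR = 39347 kg / 24423 kg = 1.61106

1.61106


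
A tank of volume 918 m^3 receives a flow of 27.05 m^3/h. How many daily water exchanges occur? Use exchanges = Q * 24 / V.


Daily flow volume = 27.05 m^3/h * 24 h = 649.2 m^3/day
Exchanges = daily flow / tank volume = 649.2 / 918 = 0.70719 exchanges/day

0.70719 exchanges/day


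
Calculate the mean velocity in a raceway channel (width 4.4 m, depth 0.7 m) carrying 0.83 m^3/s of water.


Cross-sectional area = W * d = 4.4 * 0.7 = 3.08 m^2
Velocity = Q / A = 0.83 / 3.08 = 0.269481 m/s

0.269481 m/s


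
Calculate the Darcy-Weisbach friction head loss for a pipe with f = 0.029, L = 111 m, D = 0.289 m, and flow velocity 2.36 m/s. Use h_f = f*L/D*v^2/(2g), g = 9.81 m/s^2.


v^2 = 2.36^2 = 5.5696 m^2/s^2
L/D = 111/0.289 = 384.08304
h_f = f*(L/D)*v^2/(2g) = 0.029 * 384.08304 * 5.5696 / 19.62 = 3.1619 m

3.1619 m


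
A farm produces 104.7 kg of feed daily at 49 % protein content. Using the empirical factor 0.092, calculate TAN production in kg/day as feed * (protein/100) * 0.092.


Protein in feed = 104.7 * 49/100 = 51.303 kg/day
TAN = protein * 0.092 = 51.303 * 0.092 = 4.719876 kg/day

4.719876 kg/day


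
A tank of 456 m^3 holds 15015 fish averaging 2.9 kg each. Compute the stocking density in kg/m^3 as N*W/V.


Total biomass = 15015 fish * 2.9 kg = 43543.5 kg
Density = total biomass / volume = 43543.5 / 456 = 95.4901 kg/m^3

95.4901 kg/m^3


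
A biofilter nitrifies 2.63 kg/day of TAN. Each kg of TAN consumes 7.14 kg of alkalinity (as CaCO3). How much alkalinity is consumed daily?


Alkalinity factor: 7.14 kg CaCO3 consumed per kg TAN nitrified
alk = 2.63 kg TAN * 7.14 = 18.7782 kg CaCO3/day

18.7782 kg CaCO3/day


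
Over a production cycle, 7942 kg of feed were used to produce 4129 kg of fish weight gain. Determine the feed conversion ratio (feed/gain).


FCR = feed consumed / weight gained
FCR = 7942 kg / 4129 kg = 1.92347

1.92347


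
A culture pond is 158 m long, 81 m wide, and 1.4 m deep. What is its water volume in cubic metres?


Base area = L * W = 158 * 81 = 12798 m^2
Volume = area * depth = 12798 * 1.4 = 17917.2 m^3

17917.2 m^3


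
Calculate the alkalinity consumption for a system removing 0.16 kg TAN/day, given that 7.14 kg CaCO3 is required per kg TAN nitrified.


Alkalinity factor: 7.14 kg CaCO3 consumed per kg TAN nitrified
alk = 0.16 kg TAN * 7.14 = 1.1424 kg CaCO3/day

1.1424 kg CaCO3/day


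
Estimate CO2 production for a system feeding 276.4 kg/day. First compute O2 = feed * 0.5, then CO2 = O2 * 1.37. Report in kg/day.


O2 = 276.4 * 0.5 = 138.2
CO2 = 138.2 * 1.37 = 189.334

189.334 kg/day


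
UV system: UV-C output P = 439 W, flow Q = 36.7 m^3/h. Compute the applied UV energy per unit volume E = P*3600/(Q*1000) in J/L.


Energy delivered per hour = 439 W * 3600 s = 1580400 J/h
Volume treated per hour = 36.7 m^3/h * 1000 = 36700 L/h
dose = 1580400 / 36700 = 43.0627 J/L

43.0627 J/L


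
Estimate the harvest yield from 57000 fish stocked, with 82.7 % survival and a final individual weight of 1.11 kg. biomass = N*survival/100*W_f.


Survivors = 57000 * 82.7/100 = 47139 fish
Harvest biomass = survivors * W_f = 47139 * 1.11 = 52324.29 kg

52324.29 kg


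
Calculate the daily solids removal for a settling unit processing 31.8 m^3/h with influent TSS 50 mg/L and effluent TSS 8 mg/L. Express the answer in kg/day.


Concentration drop: TSS_in - TSS_out = 50 - 8 = 42 mg/L
Hourly solids removed = Q * dTSS = 31.8 m^3/h * 42 mg/L = 1335.6 g/h  (m^3/h * mg/L = g/h)
Daily solids removed = 1335.6 * 24 = 32054.4 g/day
Convert g to kg: 32054.4 / 1000 = 32.0544 kg/day

32.0544 kg/day


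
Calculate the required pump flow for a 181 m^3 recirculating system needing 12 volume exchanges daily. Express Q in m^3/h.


Daily recirculation volume = 181 m^3 * 12 = 2172 m^3/day
Flow rate Q = daily volume / 24 h = 2172 / 24 = 90.5 m^3/h

90.5 m^3/h


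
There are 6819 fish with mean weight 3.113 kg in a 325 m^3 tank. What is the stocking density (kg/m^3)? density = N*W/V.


Total biomass = 6819 fish * 3.113 kg = 21227.547 kg
Density = total biomass / volume = 21227.547 / 325 = 65.3155 kg/m^3

65.3155 kg/m^3


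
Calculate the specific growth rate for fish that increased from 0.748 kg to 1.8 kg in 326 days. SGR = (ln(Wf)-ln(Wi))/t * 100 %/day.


ln(W_f) = ln(1.8) = 0.58778666
ln(W_i) = ln(0.748) = -0.2903523
ln(W_f) - ln(W_i) = 0.58778666 - -0.2903523 = 0.87813896
SGR = 0.87813896 / 326 * 100 = 0.269368 %/day

0.269368 %/day


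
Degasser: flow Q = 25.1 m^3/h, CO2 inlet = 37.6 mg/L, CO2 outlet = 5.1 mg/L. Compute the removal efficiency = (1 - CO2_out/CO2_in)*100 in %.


CO2_out / CO2_in = 5.1 / 37.6 = 0.1356383
Fraction remaining = 0.1356383
efficiency = (1 - 0.1356383) * 100 = 86.4362 %

86.4362 %


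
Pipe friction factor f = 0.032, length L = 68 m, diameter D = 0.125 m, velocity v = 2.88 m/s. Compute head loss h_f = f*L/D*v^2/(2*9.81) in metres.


v^2 = 2.88^2 = 8.2944 m^2/s^2
L/D = 68/0.125 = 544
h_f = f*(L/D)*v^2/(2g) = 0.032 * 544 * 8.2944 / 19.62 = 7.35927 m

7.35927 m


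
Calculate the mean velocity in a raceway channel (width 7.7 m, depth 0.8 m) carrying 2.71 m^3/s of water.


Cross-sectional area = W * d = 7.7 * 0.8 = 6.16 m^2
Velocity = Q / A = 2.71 / 6.16 = 0.439935 m/s

0.439935 m/s


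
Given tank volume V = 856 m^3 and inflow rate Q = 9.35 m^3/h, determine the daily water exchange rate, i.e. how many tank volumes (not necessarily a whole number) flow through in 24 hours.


Daily flow volume = 9.35 m^3/h * 24 h = 224.4 m^3/day
Exchanges = daily flow / tank volume = 224.4 / 856 = 0.26215 exchanges/day

0.26215 exchanges/day


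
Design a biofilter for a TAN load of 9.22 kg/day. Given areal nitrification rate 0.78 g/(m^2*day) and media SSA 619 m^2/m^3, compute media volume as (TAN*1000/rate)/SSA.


A = 9.22*1000 / 0.78 = 11820.513 m^2
V = 11820.513 / 619 = 19.0961

19.0961 m^3


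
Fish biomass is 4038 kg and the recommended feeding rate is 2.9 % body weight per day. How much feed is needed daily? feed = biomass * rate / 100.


Feeding rate fraction = 2.9% / 100 = 0.029
Daily feed = 4038 kg * 0.029 = 117.102 kg/day

117.102 kg/day


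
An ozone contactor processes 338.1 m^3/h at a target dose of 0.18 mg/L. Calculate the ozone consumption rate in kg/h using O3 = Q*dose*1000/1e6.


O3 demand (mg/h) = Q * dose * 1000 = 338.1 * 0.18 * 1000 = 60858 mg/h
Convert mg to kg: 60858 / 1e6 = 0.060858 kg/h

0.060858 kg/h


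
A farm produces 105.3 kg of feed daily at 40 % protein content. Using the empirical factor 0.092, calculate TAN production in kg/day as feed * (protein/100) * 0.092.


Protein in feed = 105.3 * 40/100 = 42.12 kg/day
TAN = protein * 0.092 = 42.12 * 0.092 = 3.87504 kg/day

3.87504 kg/day


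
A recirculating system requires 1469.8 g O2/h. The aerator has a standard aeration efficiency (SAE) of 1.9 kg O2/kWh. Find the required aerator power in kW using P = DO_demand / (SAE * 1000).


SAE in g O2/kWh = 1.9 * 1000 = 1900 g/kWh
P = DO_demand / SAE_g = 1469.8 / 1900 = 0.773579 kW

0.773579 kW


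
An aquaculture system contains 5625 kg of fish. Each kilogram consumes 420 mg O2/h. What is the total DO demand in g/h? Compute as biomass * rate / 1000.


Total O2 consumption (mg/h) = 5625 kg * 420 mg/(kg*h) = 2362500 mg/h
Convert to g/h: 2362500 / 1000 = 2362.5 g/h

2362.5 g/h


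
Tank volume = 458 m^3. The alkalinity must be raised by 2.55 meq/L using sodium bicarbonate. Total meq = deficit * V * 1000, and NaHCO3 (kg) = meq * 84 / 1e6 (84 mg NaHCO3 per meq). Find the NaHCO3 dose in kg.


Tank volume in L = 458 m^3 * 1000 = 458000 L
Total meq required = 2.55 meq/L * 458000 L = 1167900 meq
NaHCO3 mass = 1167900 meq * 84 mg/meq / 1e6 = 98.1036 kg

98.1036 kg


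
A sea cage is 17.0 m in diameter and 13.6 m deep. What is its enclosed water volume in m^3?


r = d/2 = 17.0/2 = 8.5 m
Base area = pi*r^2 = pi*8.5^2 = 226.98007 m^2
Volume = 226.98007 * 13.6 = 3086.93 m^3

3086.93 m^3


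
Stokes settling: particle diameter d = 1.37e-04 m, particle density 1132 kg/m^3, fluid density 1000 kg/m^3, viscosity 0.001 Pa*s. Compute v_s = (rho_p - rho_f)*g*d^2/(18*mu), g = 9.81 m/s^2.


Density difference: rho_p - rho_f = 1132 - 1000 = 132 kg/m^3
d^2 = (1.37e-04)^2 = 1.8769e-08 m^2
Numerator = (rho_p - rho_f) * g * d^2 = 132 * 9.81 * 1.8769e-08 = 2.4304353e-05
Denominator = 18 * mu = 18 * 0.001 = 0.018
v_s = 2.4304353e-05 / 0.018 = 0.00135024 m/s
Check: Re = rho_f * v_s * d / mu = 1000 * 0.00135024 * 1.37e-04 / 0.001 = 0.185 < 1, so Stokes' law applies.

0.00135024 m/s


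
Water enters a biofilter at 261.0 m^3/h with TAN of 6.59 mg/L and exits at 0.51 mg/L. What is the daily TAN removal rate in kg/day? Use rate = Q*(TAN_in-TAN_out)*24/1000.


Concentration drop: TAN_in - TAN_out = 6.59 - 0.51 = 6.08 mg/L
Hourly TAN removed = Q * dTAN = 261.0 m^3/h * 6.08 mg/L = 1586.88 g/h  (m^3/h * mg/L = g/h)
Daily TAN removed = 1586.88 * 24 = 38085.12 g/day
Convert to kg/day: 38085.12 / 1000 = 38.08512 kg/day

38.08512 kg/day


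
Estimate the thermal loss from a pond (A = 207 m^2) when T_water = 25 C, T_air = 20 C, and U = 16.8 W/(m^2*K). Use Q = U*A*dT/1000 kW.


Temperature difference dT = 25 - 20 = 5 K
Heat loss (W) = U * A * dT = 16.8 * 207 * 5 = 17388 W
Convert to kW: 17388 / 1000 = 17.388 kW

17.388 kW


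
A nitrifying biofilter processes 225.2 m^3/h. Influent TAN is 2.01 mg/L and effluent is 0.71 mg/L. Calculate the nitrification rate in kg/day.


Concentration drop: TAN_in - TAN_out = 2.01 - 0.71 = 1.3 mg/L
Hourly TAN removed = Q * dTAN = 225.2 m^3/h * 1.3 mg/L = 292.76 g/h  (m^3/h * mg/L = g/h)
Daily TAN removed = 292.76 * 24 = 7026.24 g/day
Convert to kg/day: 7026.24 / 1000 = 7.02624 kg/day

7.02624 kg/day


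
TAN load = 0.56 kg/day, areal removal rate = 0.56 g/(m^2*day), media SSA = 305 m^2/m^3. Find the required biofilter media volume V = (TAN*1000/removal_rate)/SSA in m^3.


A = 0.56*1000 / 0.56 = 1000 m^2
V = 1000 / 305 = 3.27869

3.27869 m^3


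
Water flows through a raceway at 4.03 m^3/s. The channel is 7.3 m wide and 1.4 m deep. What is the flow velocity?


Cross-sectional area = W * d = 7.3 * 1.4 = 10.22 m^2
Velocity = Q / A = 4.03 / 10.22 = 0.394325 m/s

0.394325 m/s


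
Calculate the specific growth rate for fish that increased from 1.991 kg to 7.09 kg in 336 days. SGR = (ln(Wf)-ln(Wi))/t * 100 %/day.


ln(W_f) = ln(7.09) = 1.9586853
ln(W_i) = ln(1.991) = 0.68863703
ln(W_f) - ln(W_i) = 1.9586853 - 0.68863703 = 1.2700483
SGR = 1.2700483 / 336 * 100 = 0.377991 %/day

0.377991 %/day


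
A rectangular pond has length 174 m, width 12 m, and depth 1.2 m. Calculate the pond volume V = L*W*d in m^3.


Base area = L * W = 174 * 12 = 2088 m^2
Volume = area * depth = 2088 * 1.2 = 2505.6 m^3

2505.6 m^3


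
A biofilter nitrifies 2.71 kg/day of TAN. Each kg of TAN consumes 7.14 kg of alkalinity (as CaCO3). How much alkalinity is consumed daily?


Alkalinity factor: 7.14 kg CaCO3 consumed per kg TAN nitrified
alk = 2.71 kg TAN * 7.14 = 19.3494 kg CaCO3/day

19.3494 kg CaCO3/day


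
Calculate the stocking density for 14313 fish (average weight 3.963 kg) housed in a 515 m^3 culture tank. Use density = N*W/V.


Total biomass = 14313 fish * 3.963 kg = 56722.419 kg
Density = total biomass / volume = 56722.419 / 515 = 110.141 kg/m^3

110.141 kg/m^3


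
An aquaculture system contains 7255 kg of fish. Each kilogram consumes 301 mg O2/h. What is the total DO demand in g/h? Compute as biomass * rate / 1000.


Total O2 consumption (mg/h) = 7255 kg * 301 mg/(kg*h) = 2183755 mg/h
Convert to g/h: 2183755 / 1000 = 2183.755 g/h

2183.755 g/h


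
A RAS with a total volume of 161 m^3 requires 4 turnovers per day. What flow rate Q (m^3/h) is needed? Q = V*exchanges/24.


Daily recirculation volume = 161 m^3 * 4 = 644 m^3/day
Flow rate Q = daily volume / 24 h = 644 / 24 = 26.8333 m^3/h

26.8333 m^3/h


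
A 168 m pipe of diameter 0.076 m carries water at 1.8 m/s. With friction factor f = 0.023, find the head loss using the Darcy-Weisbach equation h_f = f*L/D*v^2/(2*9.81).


v^2 = 1.8^2 = 3.24 m^2/s^2
L/D = 168/0.076 = 2210.5263
h_f = f*(L/D)*v^2/(2g) = 0.023 * 2210.5263 * 3.24 / 19.62 = 8.39594 m

8.39594 m


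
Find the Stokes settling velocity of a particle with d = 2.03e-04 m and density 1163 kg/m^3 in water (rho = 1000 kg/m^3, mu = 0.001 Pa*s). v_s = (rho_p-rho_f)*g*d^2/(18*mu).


Density difference: rho_p - rho_f = 1163 - 1000 = 163 kg/m^3
d^2 = (2.03e-04)^2 = 4.1209e-08 m^2
Numerator = (rho_p - rho_f) * g * d^2 = 163 * 9.81 * 4.1209e-08 = 6.5894427e-05
Denominator = 18 * mu = 18 * 0.001 = 0.018
v_s = 6.5894427e-05 / 0.018 = 0.0036608 m/s
Check: Re = rho_f * v_s * d / mu = 1000 * 0.0036608 * 2.03e-04 / 0.001 = 0.743 < 1, so Stokes' law applies.

0.0036608 m/s


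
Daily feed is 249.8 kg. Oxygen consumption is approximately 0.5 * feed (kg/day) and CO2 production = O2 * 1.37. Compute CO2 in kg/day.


O2 = 249.8 * 0.5 = 124.9
CO2 = 124.9 * 1.37 = 171.113

171.113 kg/day


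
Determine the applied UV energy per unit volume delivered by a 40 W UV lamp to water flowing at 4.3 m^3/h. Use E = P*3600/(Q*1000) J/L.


Energy delivered per hour = 40 W * 3600 s = 144000 J/h
Volume treated per hour = 4.3 m^3/h * 1000 = 4300 L/h
dose = 144000 / 4300 = 33.4884 J/L

33.4884 J/L


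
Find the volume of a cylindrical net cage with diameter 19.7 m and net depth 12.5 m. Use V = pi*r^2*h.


r = d/2 = 19.7/2 = 9.85 m
Base area = pi*r^2 = pi*9.85^2 = 304.80517 m^2
Volume = 304.80517 * 12.5 = 3810.06 m^3

3810.06 m^3


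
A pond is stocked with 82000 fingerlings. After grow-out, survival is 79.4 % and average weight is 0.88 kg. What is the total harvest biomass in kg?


Survivors = 82000 * 79.4/100 = 65108 fish
Harvest biomass = survivors * W_f = 65108 * 0.88 = 57295.04 kg

57295.04 kg


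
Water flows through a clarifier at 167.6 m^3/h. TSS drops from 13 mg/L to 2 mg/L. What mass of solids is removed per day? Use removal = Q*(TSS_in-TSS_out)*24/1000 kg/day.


Concentration drop: TSS_in - TSS_out = 13 - 2 = 11 mg/L
Hourly solids removed = Q * dTSS = 167.6 m^3/h * 11 mg/L = 1843.6 g/h  (m^3/h * mg/L = g/h)
Daily solids removed = 1843.6 * 24 = 44246.4 g/day
Convert g to kg: 44246.4 / 1000 = 44.2464 kg/day

44.2464 kg/day


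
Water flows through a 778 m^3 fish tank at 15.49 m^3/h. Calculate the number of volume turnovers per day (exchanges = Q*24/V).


Daily flow volume = 15.49 m^3/h * 24 h = 371.76 m^3/day
Exchanges = daily flow / tank volume = 371.76 / 778 = 0.477841 exchanges/day

0.477841 exchanges/day


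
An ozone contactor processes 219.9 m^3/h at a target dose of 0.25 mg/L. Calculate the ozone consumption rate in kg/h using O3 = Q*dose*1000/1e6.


O3 demand (mg/h) = Q * dose * 1000 = 219.9 * 0.25 * 1000 = 54975 mg/h
Convert mg to kg: 54975 / 1e6 = 0.054975 kg/h

0.054975 kg/h


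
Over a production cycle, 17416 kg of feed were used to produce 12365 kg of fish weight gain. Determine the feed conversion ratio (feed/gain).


FCR = feed consumed / weight gained
FCR = 17416 kg / 12365 kg = 1.40849

1.40849


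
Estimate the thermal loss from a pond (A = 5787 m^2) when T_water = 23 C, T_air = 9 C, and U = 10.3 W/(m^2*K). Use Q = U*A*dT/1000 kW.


Temperature difference dT = 23 - 9 = 14 K
Heat loss (W) = U * A * dT = 10.3 * 5787 * 14 = 834485.4 W
Convert to kW: 834485.4 / 1000 = 834.4854 kW

834.4854 kW


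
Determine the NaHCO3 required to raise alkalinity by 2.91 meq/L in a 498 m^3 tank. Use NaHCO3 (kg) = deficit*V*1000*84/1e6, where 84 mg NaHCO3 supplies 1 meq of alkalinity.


Tank volume in L = 498 m^3 * 1000 = 498000 L
Total meq required = 2.91 meq/L * 498000 L = 1449180 meq
NaHCO3 mass = 1449180 meq * 84 mg/meq / 1e6 = 121.731 kg

121.731 kg


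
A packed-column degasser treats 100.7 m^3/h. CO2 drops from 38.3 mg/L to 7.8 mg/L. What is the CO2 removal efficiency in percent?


CO2_out / CO2_in = 7.8 / 38.3 = 0.20365535
Fraction remaining = 0.20365535
efficiency = (1 - 0.20365535) * 100 = 79.6345 %

79.6345 %


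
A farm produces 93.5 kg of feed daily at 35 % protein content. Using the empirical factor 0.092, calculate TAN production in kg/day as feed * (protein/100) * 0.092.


Protein in feed = 93.5 * 35/100 = 32.725 kg/day
TAN = protein * 0.092 = 32.725 * 0.092 = 3.0107 kg/day

3.0107 kg/day


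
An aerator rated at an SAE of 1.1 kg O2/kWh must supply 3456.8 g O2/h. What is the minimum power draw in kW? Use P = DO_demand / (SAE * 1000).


SAE in g O2/kWh = 1.1 * 1000 = 1100 g/kWh
P = DO_demand / SAE_g = 3456.8 / 1100 = 3.14255 kW

3.14255 kW


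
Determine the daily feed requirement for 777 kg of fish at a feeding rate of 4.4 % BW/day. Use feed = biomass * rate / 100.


Feeding rate fraction = 4.4% / 100 = 0.044
Daily feed = 777 kg * 0.044 = 34.188 kg/day

34.188 kg/day


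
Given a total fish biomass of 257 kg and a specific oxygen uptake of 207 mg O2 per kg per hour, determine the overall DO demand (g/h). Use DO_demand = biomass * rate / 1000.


Total O2 consumption (mg/h) = 257 kg * 207 mg/(kg*h) = 53199 mg/h
Convert to g/h: 53199 / 1000 = 53.199 g/h

53.199 g/h
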